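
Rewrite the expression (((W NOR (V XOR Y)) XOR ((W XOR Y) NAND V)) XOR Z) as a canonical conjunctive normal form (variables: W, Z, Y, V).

(W OR Z OR Y OR V) AND (W OR NOT Z OR Y OR NOT V) AND (W OR NOT Z OR NOT Y OR V) AND (W OR NOT Z OR NOT Y OR NOT V) AND (NOT W OR Z OR Y OR NOT V) AND (NOT W OR NOT Z OR Y OR V) AND (NOT W OR NOT Z OR NOT Y OR V) AND (NOT W OR NOT Z OR NOT Y OR NOT V)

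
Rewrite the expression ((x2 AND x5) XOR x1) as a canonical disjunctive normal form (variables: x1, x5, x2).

(NOT x1 AND x5 AND x2) OR (x1 AND NOT x5 AND NOT x2) OR (x1 AND NOT x5 AND x2) OR (x1 AND x5 AND NOT x2)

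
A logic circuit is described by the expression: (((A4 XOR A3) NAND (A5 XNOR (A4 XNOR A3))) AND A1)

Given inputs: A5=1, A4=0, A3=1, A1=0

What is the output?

Substituting: (((0 XOR 1) NAND (1 XNOR (0 XNOR 1))) AND 0)
= 0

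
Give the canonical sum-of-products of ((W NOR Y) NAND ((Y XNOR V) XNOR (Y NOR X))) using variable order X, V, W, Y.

Σm(1, 2, 3, 4, 5, 6, 7, 8, 9, 10, 11, 13, 14, 15) = (NOT X AND NOT V AND NOT W AND Y) OR (NOT X AND NOT V AND W AND NOT Y) OR (NOT X AND NOT V AND W AND Y) OR (NOT X AND V AND NOT W AND NOT Y) OR (NOT X AND V AND NOT W AND Y) OR (NOT X AND V AND W AND NOT Y) OR (NOT X AND V AND W AND Y) OR (X AND NOT V AND NOT W AND NOT Y) OR (X AND NOT V AND NOT W AND Y) OR (X AND NOT V AND W AND NOT Y) OR (X AND NOT V AND W AND Y) OR (X AND V AND NOT W AND Y) OR (X AND V AND W AND NOT Y) OR (X AND V AND W AND Y)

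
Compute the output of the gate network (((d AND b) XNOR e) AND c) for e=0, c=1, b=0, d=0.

Substituting: (((0 AND 0) XNOR 0) AND 1)
= 1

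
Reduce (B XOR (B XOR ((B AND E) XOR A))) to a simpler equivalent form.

By XOR self-cancellation ((E XOR v) XOR v = E):
= ((B AND E) XOR A)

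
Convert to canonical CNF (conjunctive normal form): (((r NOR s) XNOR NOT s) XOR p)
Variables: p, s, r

(p OR s OR NOT r) AND (NOT p OR s OR r) AND (NOT p OR NOT s OR r) AND (NOT p OR NOT s OR NOT r)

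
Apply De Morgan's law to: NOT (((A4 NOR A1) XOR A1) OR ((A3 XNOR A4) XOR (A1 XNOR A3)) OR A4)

NOT ((A4 NOR A1) XOR A1) AND NOT ((A3 XNOR A4) XOR (A1 XNOR A3)) AND NOT A4
De Morgan's: NOT(OR of terms) = AND of negations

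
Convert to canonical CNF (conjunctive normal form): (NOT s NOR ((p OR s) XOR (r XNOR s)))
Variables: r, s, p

(r OR s OR p) AND (r OR s OR NOT p) AND (r OR NOT s OR p) AND (r OR NOT s OR NOT p) AND (NOT r OR s OR p) AND (NOT r OR s OR NOT p)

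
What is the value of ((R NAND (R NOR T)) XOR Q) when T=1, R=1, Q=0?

Substituting: ((1 NAND (1 NOR 1)) XOR 0)
= 1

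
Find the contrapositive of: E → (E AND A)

Contrapositive: NOT (E AND A) → NOT E
Note: A statement and its contrapositive are logically equivalent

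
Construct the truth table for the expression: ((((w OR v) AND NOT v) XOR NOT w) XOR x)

w | x | v | Output
------------------
0 | 0 | 0 | 1
0 | 0 | 1 | 1
0 | 1 | 0 | 0
0 | 1 | 1 | 0
1 | 0 | 0 | 1
1 | 0 | 1 | 0
1 | 1 | 0 | 0
1 | 1 | 1 | 1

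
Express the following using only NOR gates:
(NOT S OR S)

(((S NOR S) NOR S) NOR ((S NOR S) NOR S))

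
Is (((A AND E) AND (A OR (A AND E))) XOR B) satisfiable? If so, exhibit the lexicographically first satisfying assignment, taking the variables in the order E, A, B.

E=0, A=0, B=1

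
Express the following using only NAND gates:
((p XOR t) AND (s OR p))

((((p NAND (p NAND t)) NAND (t NAND (p NAND t))) NAND ((s NAND s) NAND (p NAND p))) NAND (((p NAND (p NAND t)) NAND (t NAND (p NAND t))) NAND ((s NAND s) NAND (p NAND p))))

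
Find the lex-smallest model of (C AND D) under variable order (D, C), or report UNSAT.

D=1, C=1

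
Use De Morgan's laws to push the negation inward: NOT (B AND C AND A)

NOT B OR NOT C OR NOT A
De Morgan's: NOT(AND of terms) = OR of negations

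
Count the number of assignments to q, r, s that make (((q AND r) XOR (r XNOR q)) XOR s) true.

Satisfying assignments: (0,0,0), (0,1,1), (1,0,1), (1,1,1)
Count: 4 out of 8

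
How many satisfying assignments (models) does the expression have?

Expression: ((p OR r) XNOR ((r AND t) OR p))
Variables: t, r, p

Satisfying assignments: (0,0,0), (0,0,1), (0,1,1), (1,0,0), (1,0,1), (1,1,0), (1,1,1)
Count: 7 out of 8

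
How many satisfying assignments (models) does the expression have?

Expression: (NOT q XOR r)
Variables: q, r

Satisfying assignments: (0,0), (1,1)
Count: 2 out of 4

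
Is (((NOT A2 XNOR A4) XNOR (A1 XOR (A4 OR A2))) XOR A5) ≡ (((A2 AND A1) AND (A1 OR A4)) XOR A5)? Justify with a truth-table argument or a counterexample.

No. Counterexample: with A5=0, A4=0, A2=0, A1=0, Expression 1 = 1 but Expression 2 = 0.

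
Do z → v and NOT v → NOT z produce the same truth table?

Yes, Contrapositive is always equivalent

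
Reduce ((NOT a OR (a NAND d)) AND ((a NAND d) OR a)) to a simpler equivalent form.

By distribution ((E OR v) AND (E OR NOT v) = E):
= (a NAND d)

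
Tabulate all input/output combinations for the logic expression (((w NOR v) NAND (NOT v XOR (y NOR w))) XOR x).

y | v | x | w | Output
----------------------
0 | 0 | 0 | 0 | 1
0 | 0 | 0 | 1 | 1
0 | 0 | 1 | 0 | 0
0 | 0 | 1 | 1 | 0
0 | 1 | 0 | 0 | 1
0 | 1 | 0 | 1 | 1
0 | 1 | 1 | 0 | 0
0 | 1 | 1 | 1 | 0
1 | 0 | 0 | 0 | 0
1 | 0 | 0 | 1 | 1
1 | 0 | 1 | 0 | 1
1 | 0 | 1 | 1 | 0
1 | 1 | 0 | 0 | 1
1 | 1 | 0 | 1 | 1
1 | 1 | 1 | 0 | 0
1 | 1 | 1 | 1 | 0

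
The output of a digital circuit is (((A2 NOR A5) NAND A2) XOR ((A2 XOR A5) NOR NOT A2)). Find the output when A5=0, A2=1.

Substituting: (((1 NOR 0) NAND 1) XOR ((1 XOR 0) NOR NOT 1))
= 1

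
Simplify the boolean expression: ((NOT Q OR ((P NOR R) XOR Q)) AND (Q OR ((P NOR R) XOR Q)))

By distribution ((E OR v) AND (E OR NOT v) = E):
= ((P NOR R) XOR Q)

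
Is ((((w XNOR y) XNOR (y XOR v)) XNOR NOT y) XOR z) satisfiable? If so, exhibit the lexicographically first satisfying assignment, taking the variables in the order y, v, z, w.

y=0, v=0, z=0, w=1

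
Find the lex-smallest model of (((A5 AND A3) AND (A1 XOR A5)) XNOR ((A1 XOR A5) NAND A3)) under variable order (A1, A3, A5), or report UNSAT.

A1=1, A3=1, A5=0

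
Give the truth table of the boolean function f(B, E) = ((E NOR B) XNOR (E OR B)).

B | E | Output
--------------
0 | 0 | 0
0 | 1 | 0
1 | 0 | 0
1 | 1 | 0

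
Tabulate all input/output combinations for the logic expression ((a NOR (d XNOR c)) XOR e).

e | d | a | c | Output
----------------------
0 | 0 | 0 | 0 | 0
0 | 0 | 0 | 1 | 1
0 | 0 | 1 | 0 | 0
0 | 0 | 1 | 1 | 0
0 | 1 | 0 | 0 | 1
0 | 1 | 0 | 1 | 0
0 | 1 | 1 | 0 | 0
0 | 1 | 1 | 1 | 0
1 | 0 | 0 | 0 | 1
1 | 0 | 0 | 1 | 0
1 | 0 | 1 | 0 | 1
1 | 0 | 1 | 1 | 1
1 | 1 | 0 | 0 | 0
1 | 1 | 0 | 1 | 1
1 | 1 | 1 | 0 | 1
1 | 1 | 1 | 1 | 1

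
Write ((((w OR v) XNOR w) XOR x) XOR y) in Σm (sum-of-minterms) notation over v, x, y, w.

Σm(0, 1, 6, 7, 9, 10, 12, 15) = (NOT v AND NOT x AND NOT y AND NOT w) OR (NOT v AND NOT x AND NOT y AND w) OR (NOT v AND x AND y AND NOT w) OR (NOT v AND x AND y AND w) OR (v AND NOT x AND NOT y AND w) OR (v AND NOT x AND y AND NOT w) OR (v AND x AND NOT y AND NOT w) OR (v AND x AND y AND w)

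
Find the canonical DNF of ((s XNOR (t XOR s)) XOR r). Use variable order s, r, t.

(NOT s AND NOT r AND NOT t) OR (NOT s AND r AND t) OR (s AND NOT r AND NOT t) OR (s AND r AND t)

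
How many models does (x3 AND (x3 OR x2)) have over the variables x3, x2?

Satisfying assignments: (1,0), (1,1)
Count: 2 out of 4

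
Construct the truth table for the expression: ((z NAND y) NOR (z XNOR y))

z | y | Output
--------------
0 | 0 | 0
0 | 1 | 0
1 | 0 | 0
1 | 1 | 0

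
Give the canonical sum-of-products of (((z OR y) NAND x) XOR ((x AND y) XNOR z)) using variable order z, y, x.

Σm(4, 6, 7) = (z AND NOT y AND NOT x) OR (z AND y AND NOT x) OR (z AND y AND x)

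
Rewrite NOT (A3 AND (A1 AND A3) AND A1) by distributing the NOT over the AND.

NOT A3 OR NOT (A1 AND A3) OR NOT A1
De Morgan's: NOT(AND of terms) = OR of negations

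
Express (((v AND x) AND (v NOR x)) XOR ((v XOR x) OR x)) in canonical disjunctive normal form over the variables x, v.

(NOT x AND v) OR (x AND NOT v) OR (x AND v)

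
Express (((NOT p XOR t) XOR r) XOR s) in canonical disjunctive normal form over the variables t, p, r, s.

(NOT t AND NOT p AND NOT r AND NOT s) OR (NOT t AND NOT p AND r AND s) OR (NOT t AND p AND NOT r AND s) OR (NOT t AND p AND r AND NOT s) OR (t AND NOT p AND NOT r AND s) OR (t AND NOT p AND r AND NOT s) OR (t AND p AND NOT r AND NOT s) OR (t AND p AND r AND s)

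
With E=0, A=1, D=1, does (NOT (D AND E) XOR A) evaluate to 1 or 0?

Substituting: (NOT (1 AND 0) XOR 1)
= 0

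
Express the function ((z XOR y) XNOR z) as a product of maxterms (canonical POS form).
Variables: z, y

ΠM(1, 3) = (z OR NOT y) AND (NOT z OR NOT y)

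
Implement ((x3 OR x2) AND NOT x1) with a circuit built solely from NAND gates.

((((x3 NAND x3) NAND (x2 NAND x2)) NAND (x1 NAND x1)) NAND (((x3 NAND x3) NAND (x2 NAND x2)) NAND (x1 NAND x1)))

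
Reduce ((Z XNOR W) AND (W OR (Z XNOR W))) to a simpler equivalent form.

By absorption (E AND (E OR v) = E):
= (Z XNOR W)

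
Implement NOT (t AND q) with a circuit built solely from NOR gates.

(((t NOR t) NOR (q NOR q)) NOR ((t NOR t) NOR (q NOR q)))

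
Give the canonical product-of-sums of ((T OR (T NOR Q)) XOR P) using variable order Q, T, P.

ΠM(1, 3, 4, 7) = (Q OR T OR NOT P) AND (Q OR NOT T OR NOT P) AND (NOT Q OR T OR P) AND (NOT Q OR NOT T OR NOT P)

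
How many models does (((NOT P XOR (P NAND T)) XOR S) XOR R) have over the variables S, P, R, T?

Satisfying assignments: (0,0,1,0), (0,0,1,1), (0,1,0,0), (0,1,1,1), (1,0,0,0), (1,0,0,1), (1,1,0,1), (1,1,1,0)
Count: 8 out of 16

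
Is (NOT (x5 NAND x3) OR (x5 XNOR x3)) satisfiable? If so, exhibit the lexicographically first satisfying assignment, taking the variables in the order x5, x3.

x5=0, x3=0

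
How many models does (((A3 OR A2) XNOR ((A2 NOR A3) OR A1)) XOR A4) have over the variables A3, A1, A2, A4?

Satisfying assignments: (0,0,0,1), (0,0,1,1), (0,1,0,1), (0,1,1,0), (1,0,0,1), (1,0,1,1), (1,1,0,0), (1,1,1,0)
Count: 8 out of 16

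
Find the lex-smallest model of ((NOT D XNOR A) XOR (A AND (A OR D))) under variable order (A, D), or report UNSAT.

A=0, D=1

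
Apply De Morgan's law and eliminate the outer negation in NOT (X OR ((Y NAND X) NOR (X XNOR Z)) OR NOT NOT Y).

NOT X AND NOT ((Y NAND X) NOR (X XNOR Z)) AND NOT Y
De Morgan's: NOT(OR of terms) = AND of negations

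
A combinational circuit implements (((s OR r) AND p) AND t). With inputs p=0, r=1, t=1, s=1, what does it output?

Substituting: (((1 OR 1) AND 0) AND 1)
= 0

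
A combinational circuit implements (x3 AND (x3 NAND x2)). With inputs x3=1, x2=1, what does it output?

Substituting: (1 AND (1 NAND 1))
= 0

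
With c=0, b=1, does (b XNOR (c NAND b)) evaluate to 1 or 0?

Substituting: (1 XNOR (0 NAND 1))
= 1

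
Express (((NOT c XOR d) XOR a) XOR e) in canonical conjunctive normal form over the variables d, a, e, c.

(d OR a OR e OR NOT c) AND (d OR a OR NOT e OR c) AND (d OR NOT a OR e OR c) AND (d OR NOT a OR NOT e OR NOT c) AND (NOT d OR a OR e OR c) AND (NOT d OR a OR NOT e OR NOT c) AND (NOT d OR NOT a OR e OR NOT c) AND (NOT d OR NOT a OR NOT e OR c)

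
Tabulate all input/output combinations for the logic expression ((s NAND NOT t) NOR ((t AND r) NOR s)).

t | s | r | Output
------------------
0 | 0 | 0 | 0
0 | 0 | 1 | 0
0 | 1 | 0 | 1
0 | 1 | 1 | 1
1 | 0 | 0 | 0
1 | 0 | 1 | 0
1 | 1 | 0 | 0
1 | 1 | 1 | 0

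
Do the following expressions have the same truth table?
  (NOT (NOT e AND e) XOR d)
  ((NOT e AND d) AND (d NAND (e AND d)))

No. Counterexample: with e=0, d=0, Expression 1 = 1 but Expression 2 = 0.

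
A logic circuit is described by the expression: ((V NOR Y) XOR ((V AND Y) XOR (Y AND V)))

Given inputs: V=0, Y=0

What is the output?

Substituting: ((0 NOR 0) XOR ((0 AND 0) XOR (0 AND 0)))
= 1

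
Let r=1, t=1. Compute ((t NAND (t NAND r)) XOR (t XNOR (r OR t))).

Substituting: ((1 NAND (1 NAND 1)) XOR (1 XNOR (1 OR 1)))
= 0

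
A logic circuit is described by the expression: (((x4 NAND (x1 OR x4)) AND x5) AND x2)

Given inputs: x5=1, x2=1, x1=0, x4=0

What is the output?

Substituting: (((0 NAND (0 OR 0)) AND 1) AND 1)
= 1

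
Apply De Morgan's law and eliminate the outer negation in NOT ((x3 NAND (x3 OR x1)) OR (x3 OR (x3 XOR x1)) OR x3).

NOT (x3 NAND (x3 OR x1)) AND NOT (x3 OR (x3 XOR x1)) AND NOT x3
De Morgan's: NOT(OR of terms) = AND of negations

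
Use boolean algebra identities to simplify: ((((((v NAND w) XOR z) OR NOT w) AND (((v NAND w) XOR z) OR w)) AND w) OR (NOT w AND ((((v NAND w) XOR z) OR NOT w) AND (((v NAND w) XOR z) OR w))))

By distribution ((E AND v) OR (E AND NOT v) = E) then distribution ((E OR v) AND (E OR NOT v) = E):
= ((v NAND w) XOR z)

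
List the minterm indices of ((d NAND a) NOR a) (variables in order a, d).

Σm() = FALSE (no minterms)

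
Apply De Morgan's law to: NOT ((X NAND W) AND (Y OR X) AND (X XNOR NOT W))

NOT (X NAND W) OR NOT (Y OR X) OR NOT (X XNOR NOT W)
De Morgan's: NOT(AND of terms) = OR of negations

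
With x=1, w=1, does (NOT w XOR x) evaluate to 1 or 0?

Substituting: (NOT 1 XOR 1)
= 1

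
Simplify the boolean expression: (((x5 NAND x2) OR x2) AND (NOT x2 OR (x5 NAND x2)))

By distribution ((E OR v) AND (E OR NOT v) = E):
= (x5 NAND x2)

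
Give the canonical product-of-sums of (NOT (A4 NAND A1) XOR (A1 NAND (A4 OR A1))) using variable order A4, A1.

ΠM(1) = (A4 OR NOT A1)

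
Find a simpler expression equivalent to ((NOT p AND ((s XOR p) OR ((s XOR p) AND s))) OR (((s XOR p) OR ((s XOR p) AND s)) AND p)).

By distribution ((E AND v) OR (E AND NOT v) = E) then absorption (E OR (E AND v) = E):
= (s XOR p)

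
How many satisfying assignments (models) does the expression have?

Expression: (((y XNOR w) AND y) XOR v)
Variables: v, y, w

Satisfying assignments: (0,1,1), (1,0,0), (1,0,1), (1,1,0)
Count: 4 out of 8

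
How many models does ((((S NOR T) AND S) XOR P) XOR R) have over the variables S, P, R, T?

Satisfying assignments: (0,0,1,0), (0,0,1,1), (0,1,0,0), (0,1,0,1), (1,0,1,0), (1,0,1,1), (1,1,0,0), (1,1,0,1)
Count: 8 out of 16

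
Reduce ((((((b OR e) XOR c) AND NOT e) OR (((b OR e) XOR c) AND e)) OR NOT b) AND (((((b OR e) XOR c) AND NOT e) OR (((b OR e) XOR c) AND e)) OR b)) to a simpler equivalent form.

By distribution ((E OR v) AND (E OR NOT v) = E) then distribution ((E AND v) OR (E AND NOT v) = E):
= ((b OR e) XOR c)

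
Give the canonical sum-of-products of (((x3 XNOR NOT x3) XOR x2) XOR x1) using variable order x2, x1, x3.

Σm(2, 3, 4, 5) = (NOT x2 AND x1 AND NOT x3) OR (NOT x2 AND x1 AND x3) OR (x2 AND NOT x1 AND NOT x3) OR (x2 AND NOT x1 AND x3)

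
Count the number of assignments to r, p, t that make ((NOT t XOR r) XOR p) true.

Satisfying assignments: (0,0,0), (0,1,1), (1,0,1), (1,1,0)
Count: 4 out of 8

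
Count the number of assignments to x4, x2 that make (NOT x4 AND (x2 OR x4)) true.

Satisfying assignments: (0,1)
Count: 1 out of 4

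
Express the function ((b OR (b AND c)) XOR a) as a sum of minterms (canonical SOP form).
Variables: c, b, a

Σm(1, 2, 5, 6) = (NOT c AND NOT b AND a) OR (NOT c AND b AND NOT a) OR (c AND NOT b AND a) OR (c AND b AND NOT a)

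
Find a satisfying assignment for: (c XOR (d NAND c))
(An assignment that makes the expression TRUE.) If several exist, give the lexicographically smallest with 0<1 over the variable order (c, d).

c=0, d=0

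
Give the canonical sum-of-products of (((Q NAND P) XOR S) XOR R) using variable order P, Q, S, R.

Σm(0, 3, 4, 7, 8, 11, 13, 14) = (NOT P AND NOT Q AND NOT S AND NOT R) OR (NOT P AND NOT Q AND S AND R) OR (NOT P AND Q AND NOT S AND NOT R) OR (NOT P AND Q AND S AND R) OR (P AND NOT Q AND NOT S AND NOT R) OR (P AND NOT Q AND S AND R) OR (P AND Q AND NOT S AND R) OR (P AND Q AND S AND NOT R)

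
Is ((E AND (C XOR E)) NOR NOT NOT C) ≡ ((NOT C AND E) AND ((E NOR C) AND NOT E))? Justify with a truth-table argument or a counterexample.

No. Counterexample: with C=0, E=0, Expression 1 = 1 but Expression 2 = 0.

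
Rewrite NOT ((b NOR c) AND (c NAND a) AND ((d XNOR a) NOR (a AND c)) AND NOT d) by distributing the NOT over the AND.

NOT (b NOR c) OR NOT (c NAND a) OR NOT ((d XNOR a) NOR (a AND c)) OR d
De Morgan's: NOT(AND of terms) = OR of negations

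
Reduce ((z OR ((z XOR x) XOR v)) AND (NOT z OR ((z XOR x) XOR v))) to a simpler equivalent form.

By distribution ((E OR v) AND (E OR NOT v) = E):
= ((z XOR x) XOR v)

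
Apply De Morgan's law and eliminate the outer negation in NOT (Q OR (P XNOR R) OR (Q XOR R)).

NOT Q AND NOT (P XNOR R) AND NOT (Q XOR R)
De Morgan's: NOT(OR of terms) = AND of negations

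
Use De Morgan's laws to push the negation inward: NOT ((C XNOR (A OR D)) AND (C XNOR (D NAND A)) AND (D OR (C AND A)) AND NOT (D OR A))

NOT (C XNOR (A OR D)) OR NOT (C XNOR (D NAND A)) OR NOT (D OR (C AND A)) OR (D OR A)
De Morgan's: NOT(AND of terms) = OR of negations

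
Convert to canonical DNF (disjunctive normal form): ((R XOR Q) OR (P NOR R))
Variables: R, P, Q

(NOT R AND NOT P AND NOT Q) OR (NOT R AND NOT P AND Q) OR (NOT R AND P AND Q) OR (R AND NOT P AND NOT Q) OR (R AND P AND NOT Q)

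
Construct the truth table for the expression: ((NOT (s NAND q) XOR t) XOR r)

t | r | q | s | Output
----------------------
0 | 0 | 0 | 0 | 0
0 | 0 | 0 | 1 | 0
0 | 0 | 1 | 0 | 0
0 | 0 | 1 | 1 | 1
0 | 1 | 0 | 0 | 1
0 | 1 | 0 | 1 | 1
0 | 1 | 1 | 0 | 1
0 | 1 | 1 | 1 | 0
1 | 0 | 0 | 0 | 1
1 | 0 | 0 | 1 | 1
1 | 0 | 1 | 0 | 1
1 | 0 | 1 | 1 | 0
1 | 1 | 0 | 0 | 0
1 | 1 | 0 | 1 | 0
1 | 1 | 1 | 0 | 0
1 | 1 | 1 | 1 | 1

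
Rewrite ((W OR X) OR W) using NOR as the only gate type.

((((W NOR X) NOR (W NOR X)) NOR W) NOR (((W NOR X) NOR (W NOR X)) NOR W))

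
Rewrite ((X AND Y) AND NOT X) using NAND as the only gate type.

((((X NAND Y) NAND (X NAND Y)) NAND (X NAND X)) NAND (((X NAND Y) NAND (X NAND Y)) NAND (X NAND X)))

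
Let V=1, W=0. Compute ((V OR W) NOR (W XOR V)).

Substituting: ((1 OR 0) NOR (0 XOR 1))
= 0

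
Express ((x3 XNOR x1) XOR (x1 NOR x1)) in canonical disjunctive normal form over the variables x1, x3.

(NOT x1 AND x3) OR (x1 AND x3)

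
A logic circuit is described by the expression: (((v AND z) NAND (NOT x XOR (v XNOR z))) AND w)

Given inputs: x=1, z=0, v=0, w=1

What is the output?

Substituting: (((0 AND 0) NAND (NOT 1 XOR (0 XNOR 0))) AND 1)
= 1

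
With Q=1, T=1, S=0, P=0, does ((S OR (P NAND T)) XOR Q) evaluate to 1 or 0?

Substituting: ((0 OR (0 NAND 1)) XOR 1)
= 0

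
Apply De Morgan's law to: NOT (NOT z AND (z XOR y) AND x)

z OR NOT (z XOR y) OR NOT x
De Morgan's: NOT(AND of terms) = OR of negations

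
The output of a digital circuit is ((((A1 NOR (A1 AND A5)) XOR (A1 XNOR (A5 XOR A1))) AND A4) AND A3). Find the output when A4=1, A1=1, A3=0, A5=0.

Substituting: ((((1 NOR (1 AND 0)) XOR (1 XNOR (0 XOR 1))) AND 1) AND 0)
= 0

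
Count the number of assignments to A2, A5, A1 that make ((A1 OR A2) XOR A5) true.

Satisfying assignments: (0,0,1), (0,1,0), (1,0,0), (1,0,1)
Count: 4 out of 8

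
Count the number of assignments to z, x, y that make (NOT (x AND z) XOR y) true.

Satisfying assignments: (0,0,0), (0,1,0), (1,0,0), (1,1,1)
Count: 4 out of 8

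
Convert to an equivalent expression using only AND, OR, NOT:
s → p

NOT s OR p
(Implication elimination: A → B = NOT A OR B)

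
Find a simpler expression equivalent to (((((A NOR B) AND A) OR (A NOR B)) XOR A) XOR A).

By XOR self-cancellation ((E XOR v) XOR v = E) then absorption (E OR (E AND v) = E):
= (A NOR B)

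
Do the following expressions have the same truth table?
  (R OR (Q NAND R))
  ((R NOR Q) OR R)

No. Counterexample: with Q=1, R=0, Expression 1 = 1 but Expression 2 = 0.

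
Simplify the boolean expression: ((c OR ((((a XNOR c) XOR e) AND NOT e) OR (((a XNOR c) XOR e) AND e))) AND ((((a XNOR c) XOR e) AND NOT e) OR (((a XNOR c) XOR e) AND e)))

By absorption (E AND (E OR v) = E) then distribution ((E AND v) OR (E AND NOT v) = E):
= ((a XNOR c) XOR e)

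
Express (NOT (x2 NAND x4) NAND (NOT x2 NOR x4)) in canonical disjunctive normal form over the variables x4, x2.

(NOT x4 AND NOT x2) OR (NOT x4 AND x2) OR (x4 AND NOT x2) OR (x4 AND x2)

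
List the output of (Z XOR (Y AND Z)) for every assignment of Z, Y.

Z | Y | Output
--------------
0 | 0 | 0
0 | 1 | 0
1 | 0 | 1
1 | 1 | 0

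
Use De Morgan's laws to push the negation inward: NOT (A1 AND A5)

NOT A1 OR NOT A5
De Morgan's: NOT(AND of terms) = OR of negations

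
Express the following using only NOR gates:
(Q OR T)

((Q NOR T) NOR (Q NOR T))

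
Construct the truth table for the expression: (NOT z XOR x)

x | z | Output
--------------
0 | 0 | 1
0 | 1 | 0
1 | 0 | 0
1 | 1 | 1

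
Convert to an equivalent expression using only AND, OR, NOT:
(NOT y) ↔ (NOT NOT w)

((NOT y) AND (NOT NOT w)) OR (y AND NOT w)
(Biconditional = both true or both false)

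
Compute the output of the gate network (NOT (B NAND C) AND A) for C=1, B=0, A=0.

Substituting: (NOT (0 NAND 1) AND 0)
= 0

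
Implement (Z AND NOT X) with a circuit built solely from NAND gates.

((Z NAND (X NAND X)) NAND (Z NAND (X NAND X)))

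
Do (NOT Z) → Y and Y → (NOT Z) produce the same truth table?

No, Converse is not equivalent to original (counterexample: Z=0, Y=0)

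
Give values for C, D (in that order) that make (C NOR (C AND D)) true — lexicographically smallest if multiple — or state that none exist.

C=0, D=0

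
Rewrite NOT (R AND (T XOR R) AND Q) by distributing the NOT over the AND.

NOT R OR NOT (T XOR R) OR NOT Q
De Morgan's: NOT(AND of terms) = OR of negations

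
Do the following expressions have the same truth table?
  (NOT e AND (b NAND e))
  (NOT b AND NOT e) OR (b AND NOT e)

Yes, they are equivalent — the two output columns agree on all 4 assignments:
b | e | Expression 1 | Expression 2
-----------------------------------
0 | 0 | 1 | 1
0 | 1 | 0 | 0
1 | 0 | 1 | 1
1 | 1 | 0 | 0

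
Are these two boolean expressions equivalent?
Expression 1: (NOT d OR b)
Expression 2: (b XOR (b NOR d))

Yes, they are equivalent — the two output columns agree on all 4 assignments:
d | b | Expression 1 | Expression 2
-----------------------------------
0 | 0 | 1 | 1
0 | 1 | 1 | 1
1 | 0 | 0 | 0
1 | 1 | 1 | 1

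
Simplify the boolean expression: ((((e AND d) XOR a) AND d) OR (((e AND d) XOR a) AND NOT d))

By distribution ((E AND v) OR (E AND NOT v) = E):
= ((e AND d) XOR a)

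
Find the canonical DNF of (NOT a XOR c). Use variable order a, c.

(NOT a AND NOT c) OR (a AND c)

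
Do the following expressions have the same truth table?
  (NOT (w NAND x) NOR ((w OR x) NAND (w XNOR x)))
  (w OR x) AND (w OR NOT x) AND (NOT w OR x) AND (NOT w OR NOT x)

Yes, they are equivalent — the two output columns agree on all 4 assignments:
w | x | Expression 1 | Expression 2
-----------------------------------
0 | 0 | 0 | 0
0 | 1 | 0 | 0
1 | 0 | 0 | 0
1 | 1 | 0 | 0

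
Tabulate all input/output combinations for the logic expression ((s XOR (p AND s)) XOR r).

s | p | r | Output
------------------
0 | 0 | 0 | 0
0 | 0 | 1 | 1
0 | 1 | 0 | 0
0 | 1 | 1 | 1
1 | 0 | 0 | 1
1 | 0 | 1 | 0
1 | 1 | 0 | 0
1 | 1 | 1 | 1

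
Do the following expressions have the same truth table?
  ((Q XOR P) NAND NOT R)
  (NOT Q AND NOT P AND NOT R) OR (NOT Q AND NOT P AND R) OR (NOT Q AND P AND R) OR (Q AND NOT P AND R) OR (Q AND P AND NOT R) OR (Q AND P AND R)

Yes, they are equivalent — the two output columns agree on all 8 assignments:
Q | P | R | Expression 1 | Expression 2
---------------------------------------
0 | 0 | 0 | 1 | 1
0 | 0 | 1 | 1 | 1
0 | 1 | 0 | 0 | 0
0 | 1 | 1 | 1 | 1
1 | 0 | 0 | 0 | 0
1 | 0 | 1 | 1 | 1
1 | 1 | 0 | 1 | 1
1 | 1 | 1 | 1 | 1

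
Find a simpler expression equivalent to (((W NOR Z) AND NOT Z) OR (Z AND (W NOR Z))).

By distribution ((E AND v) OR (E AND NOT v) = E):
= (W NOR Z)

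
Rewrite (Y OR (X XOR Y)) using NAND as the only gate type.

((Y NAND Y) NAND (((X NAND (X NAND Y)) NAND (Y NAND (X NAND Y))) NAND ((X NAND (X NAND Y)) NAND (Y NAND (X NAND Y)))))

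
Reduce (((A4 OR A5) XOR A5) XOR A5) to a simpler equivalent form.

By XOR self-cancellation ((E XOR v) XOR v = E):
= (A4 OR A5)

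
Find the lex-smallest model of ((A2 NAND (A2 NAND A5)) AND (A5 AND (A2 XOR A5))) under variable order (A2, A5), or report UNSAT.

A2=0, A5=1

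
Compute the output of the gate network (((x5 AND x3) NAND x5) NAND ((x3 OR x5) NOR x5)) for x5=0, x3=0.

Substituting: (((0 AND 0) NAND 0) NAND ((0 OR 0) NOR 0))
= 0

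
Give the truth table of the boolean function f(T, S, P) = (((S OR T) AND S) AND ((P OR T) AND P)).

T | S | P | Output
------------------
0 | 0 | 0 | 0
0 | 0 | 1 | 0
0 | 1 | 0 | 0
0 | 1 | 1 | 1
1 | 0 | 0 | 0
1 | 0 | 1 | 0
1 | 1 | 0 | 0
1 | 1 | 1 | 1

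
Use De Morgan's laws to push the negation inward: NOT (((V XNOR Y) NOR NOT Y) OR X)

NOT ((V XNOR Y) NOR NOT Y) AND NOT X
De Morgan's: NOT(OR of terms) = AND of negations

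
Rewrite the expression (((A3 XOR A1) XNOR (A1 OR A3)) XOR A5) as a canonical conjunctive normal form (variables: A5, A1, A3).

(A5 OR NOT A1 OR NOT A3) AND (NOT A5 OR A1 OR A3) AND (NOT A5 OR A1 OR NOT A3) AND (NOT A5 OR NOT A1 OR A3)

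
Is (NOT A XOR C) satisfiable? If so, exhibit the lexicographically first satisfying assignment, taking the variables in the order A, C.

A=0, C=0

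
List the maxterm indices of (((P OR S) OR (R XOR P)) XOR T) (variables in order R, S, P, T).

ΠM(0, 3, 5, 7, 9, 11, 13, 15) = (R OR S OR P OR T) AND (R OR S OR NOT P OR NOT T) AND (R OR NOT S OR P OR NOT T) AND (R OR NOT S OR NOT P OR NOT T) AND (NOT R OR S OR P OR NOT T) AND (NOT R OR S OR NOT P OR NOT T) AND (NOT R OR NOT S OR P OR NOT T) AND (NOT R OR NOT S OR NOT P OR NOT T)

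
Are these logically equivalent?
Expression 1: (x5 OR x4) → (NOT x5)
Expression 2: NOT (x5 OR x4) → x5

No, Inverse is not equivalent to original (counterexample: x4=0, x5=0)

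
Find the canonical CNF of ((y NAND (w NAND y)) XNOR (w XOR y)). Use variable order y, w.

(y OR w) AND (NOT y OR w) AND (NOT y OR NOT w)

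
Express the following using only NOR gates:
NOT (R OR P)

(((R NOR P) NOR (R NOR P)) NOR ((R NOR P) NOR (R NOR P)))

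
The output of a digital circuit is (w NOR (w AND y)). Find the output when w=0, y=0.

Substituting: (0 NOR (0 AND 0))
= 1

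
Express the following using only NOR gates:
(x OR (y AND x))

((x NOR ((y NOR y) NOR (x NOR x))) NOR (x NOR ((y NOR y) NOR (x NOR x))))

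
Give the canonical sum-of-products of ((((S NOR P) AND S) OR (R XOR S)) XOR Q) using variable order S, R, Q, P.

Σm(2, 3, 4, 5, 8, 9, 14, 15) = (NOT S AND NOT R AND Q AND NOT P) OR (NOT S AND NOT R AND Q AND P) OR (NOT S AND R AND NOT Q AND NOT P) OR (NOT S AND R AND NOT Q AND P) OR (S AND NOT R AND NOT Q AND NOT P) OR (S AND NOT R AND NOT Q AND P) OR (S AND R AND Q AND NOT P) OR (S AND R AND Q AND P)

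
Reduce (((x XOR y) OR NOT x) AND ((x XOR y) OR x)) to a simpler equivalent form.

By distribution ((E OR v) AND (E OR NOT v) = E):
= (x XOR y)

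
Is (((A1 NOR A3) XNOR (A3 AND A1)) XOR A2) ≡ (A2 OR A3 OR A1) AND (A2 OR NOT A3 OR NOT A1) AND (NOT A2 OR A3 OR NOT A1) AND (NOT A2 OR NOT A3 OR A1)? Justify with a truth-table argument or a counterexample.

Yes, they are equivalent — the two output columns agree on all 8 assignments:
A2 | A3 | A1 | Expression 1 | Expression 2
------------------------------------------
0 | 0 | 0 | 0 | 0
0 | 0 | 1 | 1 | 1
0 | 1 | 0 | 1 | 1
0 | 1 | 1 | 0 | 0
1 | 0 | 0 | 1 | 1
1 | 0 | 1 | 0 | 0
1 | 1 | 0 | 0 | 0
1 | 1 | 1 | 1 | 1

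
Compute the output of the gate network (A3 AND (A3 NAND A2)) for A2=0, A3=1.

Substituting: (1 AND (1 NAND 0))
= 1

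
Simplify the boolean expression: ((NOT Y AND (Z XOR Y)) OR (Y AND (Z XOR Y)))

By distribution ((E AND v) OR (E AND NOT v) = E):
= (Z XOR Y)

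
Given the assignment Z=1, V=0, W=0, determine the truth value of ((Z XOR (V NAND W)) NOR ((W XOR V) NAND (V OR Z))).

Substituting: ((1 XOR (0 NAND 0)) NOR ((0 XOR 0) NAND (0 OR 1)))
= 0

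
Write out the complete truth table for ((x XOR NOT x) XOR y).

x | y | Output
--------------
0 | 0 | 1
0 | 1 | 0
1 | 0 | 1
1 | 1 | 0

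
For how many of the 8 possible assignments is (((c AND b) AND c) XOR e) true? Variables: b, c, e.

Satisfying assignments: (0,0,1), (0,1,1), (1,0,1), (1,1,0)
Count: 4 out of 8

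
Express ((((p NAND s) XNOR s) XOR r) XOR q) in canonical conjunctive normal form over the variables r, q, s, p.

(r OR q OR s OR p) AND (r OR q OR s OR NOT p) AND (r OR q OR NOT s OR NOT p) AND (r OR NOT q OR NOT s OR p) AND (NOT r OR q OR NOT s OR p) AND (NOT r OR NOT q OR s OR p) AND (NOT r OR NOT q OR s OR NOT p) AND (NOT r OR NOT q OR NOT s OR NOT p)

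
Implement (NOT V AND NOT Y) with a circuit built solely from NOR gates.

(((V NOR V) NOR (V NOR V)) NOR ((Y NOR Y) NOR (Y NOR Y)))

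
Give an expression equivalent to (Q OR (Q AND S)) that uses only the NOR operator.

((Q NOR ((Q NOR Q) NOR (S NOR S))) NOR (Q NOR ((Q NOR Q) NOR (S NOR S))))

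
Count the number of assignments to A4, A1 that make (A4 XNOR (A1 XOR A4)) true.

Satisfying assignments: (0,0), (1,0)
Count: 2 out of 4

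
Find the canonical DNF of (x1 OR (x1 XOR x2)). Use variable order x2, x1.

(NOT x2 AND x1) OR (x2 AND NOT x1) OR (x2 AND x1)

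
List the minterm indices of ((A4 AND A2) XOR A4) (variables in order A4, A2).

Σm(2) = (A4 AND NOT A2)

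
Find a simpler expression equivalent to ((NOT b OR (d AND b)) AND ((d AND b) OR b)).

By distribution ((E OR v) AND (E OR NOT v) = E):
= (d AND b)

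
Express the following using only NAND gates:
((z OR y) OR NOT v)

((((z NAND z) NAND (y NAND y)) NAND ((z NAND z) NAND (y NAND y))) NAND ((v NAND v) NAND (v NAND v)))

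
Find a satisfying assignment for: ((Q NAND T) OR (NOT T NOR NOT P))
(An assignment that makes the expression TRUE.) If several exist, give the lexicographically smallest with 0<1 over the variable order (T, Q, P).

T=0, Q=0, P=0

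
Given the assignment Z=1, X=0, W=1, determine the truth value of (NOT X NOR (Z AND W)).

Substituting: (NOT 0 NOR (1 AND 1))
= 0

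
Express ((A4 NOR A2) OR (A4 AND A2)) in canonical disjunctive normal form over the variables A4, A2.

(NOT A4 AND NOT A2) OR (A4 AND A2)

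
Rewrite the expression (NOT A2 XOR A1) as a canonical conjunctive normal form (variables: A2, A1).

(A2 OR NOT A1) AND (NOT A2 OR A1)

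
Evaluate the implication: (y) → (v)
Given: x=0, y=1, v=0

Antecedent (y) = 1; consequent (v) = 0.
1 → 0 = 0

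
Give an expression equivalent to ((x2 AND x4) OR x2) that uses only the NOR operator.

((((x2 NOR x2) NOR (x4 NOR x4)) NOR x2) NOR (((x2 NOR x2) NOR (x4 NOR x4)) NOR x2))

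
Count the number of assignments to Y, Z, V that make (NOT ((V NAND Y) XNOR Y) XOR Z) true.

Satisfying assignments: (0,0,0), (0,0,1), (1,0,1), (1,1,0)
Count: 4 out of 8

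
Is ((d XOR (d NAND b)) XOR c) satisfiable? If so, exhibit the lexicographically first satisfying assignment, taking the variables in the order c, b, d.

c=0, b=0, d=0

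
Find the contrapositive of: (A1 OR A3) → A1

Contrapositive: NOT A1 → NOT (A1 OR A3)
Note: A statement and its contrapositive are logically equivalent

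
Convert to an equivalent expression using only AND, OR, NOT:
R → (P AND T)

NOT R OR (P AND T)
(Implication elimination: A → B = NOT A OR B)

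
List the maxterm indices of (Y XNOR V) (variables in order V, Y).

ΠM(1, 2) = (V OR NOT Y) AND (NOT V OR Y)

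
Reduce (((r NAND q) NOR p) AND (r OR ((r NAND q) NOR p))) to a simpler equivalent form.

By absorption (E AND (E OR v) = E):
= ((r NAND q) NOR p)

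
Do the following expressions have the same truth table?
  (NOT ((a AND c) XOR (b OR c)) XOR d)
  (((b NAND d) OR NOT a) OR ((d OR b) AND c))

No. Counterexample: with b=0, a=0, d=0, c=1, Expression 1 = 0 but Expression 2 = 1.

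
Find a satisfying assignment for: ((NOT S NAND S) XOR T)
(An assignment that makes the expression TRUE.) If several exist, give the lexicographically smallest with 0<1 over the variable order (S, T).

S=0, T=0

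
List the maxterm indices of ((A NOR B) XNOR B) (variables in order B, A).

ΠM(0, 2, 3) = (B OR A) AND (NOT B OR A) AND (NOT B OR NOT A)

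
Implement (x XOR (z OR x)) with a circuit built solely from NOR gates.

((((x NOR ((z NOR x) NOR (z NOR x))) NOR (x NOR ((z NOR x) NOR (z NOR x)))) NOR ((x NOR ((z NOR x) NOR (z NOR x))) NOR (x NOR ((z NOR x) NOR (z NOR x))))) NOR ((((x NOR x) NOR (((z NOR x) NOR (z NOR x)) NOR ((z NOR x) NOR (z NOR x)))) NOR ((x NOR x) NOR (((z NOR x) NOR (z NOR x)) NOR ((z NOR x) NOR (z NOR x))))) NOR (((x NOR x) NOR (((z NOR x) NOR (z NOR x)) NOR ((z NOR x) NOR (z NOR x)))) NOR ((x NOR x) NOR (((z NOR x) NOR (z NOR x)) NOR ((z NOR x) NOR (z NOR x)))))))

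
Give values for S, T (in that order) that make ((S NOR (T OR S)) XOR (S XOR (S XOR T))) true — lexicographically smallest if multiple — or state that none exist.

S=0, T=0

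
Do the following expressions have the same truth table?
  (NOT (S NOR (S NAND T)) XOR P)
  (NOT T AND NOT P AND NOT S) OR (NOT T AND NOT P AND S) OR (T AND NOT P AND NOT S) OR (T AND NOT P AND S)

Yes, they are equivalent — the two output columns agree on all 8 assignments:
T | P | S | Expression 1 | Expression 2
---------------------------------------
0 | 0 | 0 | 1 | 1
0 | 0 | 1 | 1 | 1
0 | 1 | 0 | 0 | 0
0 | 1 | 1 | 0 | 0
1 | 0 | 0 | 1 | 1
1 | 0 | 1 | 1 | 1
1 | 1 | 0 | 0 | 0
1 | 1 | 1 | 0 | 0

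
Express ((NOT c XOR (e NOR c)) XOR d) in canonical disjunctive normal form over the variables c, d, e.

(NOT c AND NOT d AND e) OR (NOT c AND d AND NOT e) OR (c AND d AND NOT e) OR (c AND d AND e)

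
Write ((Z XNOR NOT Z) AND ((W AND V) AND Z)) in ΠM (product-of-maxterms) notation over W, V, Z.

ΠM(0, 1, 2, 3, 4, 5, 6, 7) = (W OR V OR Z) AND (W OR V OR NOT Z) AND (W OR NOT V OR Z) AND (W OR NOT V OR NOT Z) AND (NOT W OR V OR Z) AND (NOT W OR V OR NOT Z) AND (NOT W OR NOT V OR Z) AND (NOT W OR NOT V OR NOT Z)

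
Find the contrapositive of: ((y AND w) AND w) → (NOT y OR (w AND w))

Contrapositive: NOT (NOT y OR (w AND w)) → NOT ((y AND w) AND w)
Note: A statement and its contrapositive are logically equivalent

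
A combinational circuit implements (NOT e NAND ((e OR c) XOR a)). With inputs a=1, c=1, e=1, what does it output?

Substituting: (NOT 1 NAND ((1 OR 1) XOR 1))
= 1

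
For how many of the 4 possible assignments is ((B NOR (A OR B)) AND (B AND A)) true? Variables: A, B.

No assignment satisfies the expression.
Count: 0 out of 4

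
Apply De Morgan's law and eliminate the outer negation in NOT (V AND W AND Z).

NOT V OR NOT W OR NOT Z
De Morgan's: NOT(AND of terms) = OR of negations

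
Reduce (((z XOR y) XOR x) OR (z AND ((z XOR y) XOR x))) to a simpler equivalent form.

By absorption (E OR (E AND v) = E):
= ((z XOR y) XOR x)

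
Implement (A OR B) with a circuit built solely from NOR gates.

((A NOR B) NOR (A NOR B))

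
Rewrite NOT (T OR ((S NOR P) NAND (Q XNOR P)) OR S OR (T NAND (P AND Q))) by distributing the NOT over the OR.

NOT T AND NOT ((S NOR P) NAND (Q XNOR P)) AND NOT S AND NOT (T NAND (P AND Q))
De Morgan's: NOT(OR of terms) = AND of negations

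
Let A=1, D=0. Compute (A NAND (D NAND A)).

Substituting: (1 NAND (0 NAND 1))
= 0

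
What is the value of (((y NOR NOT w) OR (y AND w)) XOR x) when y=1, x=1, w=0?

Substituting: (((1 NOR NOT 0) OR (1 AND 0)) XOR 1)
= 1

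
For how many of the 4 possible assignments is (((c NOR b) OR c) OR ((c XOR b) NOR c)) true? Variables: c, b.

Satisfying assignments: (0,0), (1,0), (1,1)
Count: 3 out of 4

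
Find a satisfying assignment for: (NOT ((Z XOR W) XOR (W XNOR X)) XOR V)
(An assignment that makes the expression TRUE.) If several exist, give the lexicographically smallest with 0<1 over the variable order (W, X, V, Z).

W=0, X=0, V=0, Z=1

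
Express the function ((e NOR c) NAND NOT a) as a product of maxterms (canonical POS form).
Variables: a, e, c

ΠM(0) = (a OR e OR c)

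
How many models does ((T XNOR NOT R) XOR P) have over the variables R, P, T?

Satisfying assignments: (0,0,1), (0,1,0), (1,0,0), (1,1,1)
Count: 4 out of 8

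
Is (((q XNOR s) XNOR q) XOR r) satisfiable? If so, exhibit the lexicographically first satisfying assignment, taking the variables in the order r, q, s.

r=0, q=0, s=1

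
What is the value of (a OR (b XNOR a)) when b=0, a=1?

Substituting: (1 OR (0 XNOR 1))
= 1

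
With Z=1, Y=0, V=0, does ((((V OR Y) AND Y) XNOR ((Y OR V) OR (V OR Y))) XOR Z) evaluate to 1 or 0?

Substituting: ((((0 OR 0) AND 0) XNOR ((0 OR 0) OR (0 OR 0))) XOR 1)
= 0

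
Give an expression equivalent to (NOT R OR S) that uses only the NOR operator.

(((R NOR R) NOR S) NOR ((R NOR R) NOR S))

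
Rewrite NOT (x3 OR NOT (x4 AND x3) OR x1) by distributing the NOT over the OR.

NOT x3 AND (x4 AND x3) AND NOT x1
De Morgan's: NOT(OR of terms) = AND of negations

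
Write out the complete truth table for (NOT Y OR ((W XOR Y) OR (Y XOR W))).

Y | W | Output
--------------
0 | 0 | 1
0 | 1 | 1
1 | 0 | 1
1 | 1 | 0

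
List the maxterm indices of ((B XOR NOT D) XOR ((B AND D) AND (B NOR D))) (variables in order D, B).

ΠM(1, 2) = (D OR NOT B) AND (NOT D OR B)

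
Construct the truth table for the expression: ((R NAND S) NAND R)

S | R | Output
--------------
0 | 0 | 1
0 | 1 | 0
1 | 0 | 1
1 | 1 | 1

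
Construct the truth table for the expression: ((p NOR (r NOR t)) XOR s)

t | r | p | s | Output
----------------------
0 | 0 | 0 | 0 | 0
0 | 0 | 0 | 1 | 1
0 | 0 | 1 | 0 | 0
0 | 0 | 1 | 1 | 1
0 | 1 | 0 | 0 | 1
0 | 1 | 0 | 1 | 0
0 | 1 | 1 | 0 | 0
0 | 1 | 1 | 1 | 1
1 | 0 | 0 | 0 | 1
1 | 0 | 0 | 1 | 0
1 | 0 | 1 | 0 | 0
1 | 0 | 1 | 1 | 1
1 | 1 | 0 | 0 | 1
1 | 1 | 0 | 1 | 0
1 | 1 | 1 | 0 | 0
1 | 1 | 1 | 1 | 1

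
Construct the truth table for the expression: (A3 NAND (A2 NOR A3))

A2 | A3 | Output
----------------
0 | 0 | 1
0 | 1 | 1
1 | 0 | 1
1 | 1 | 1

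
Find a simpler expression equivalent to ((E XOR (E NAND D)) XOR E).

By XOR self-cancellation ((E XOR v) XOR v = E):
= (E NAND D)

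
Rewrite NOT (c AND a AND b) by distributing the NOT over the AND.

NOT c OR NOT a OR NOT b
De Morgan's: NOT(AND of terms) = OR of negations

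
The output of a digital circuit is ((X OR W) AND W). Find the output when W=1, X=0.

Substituting: ((0 OR 1) AND 1)
= 1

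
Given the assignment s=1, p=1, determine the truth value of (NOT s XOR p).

Substituting: (NOT 1 XOR 1)
= 1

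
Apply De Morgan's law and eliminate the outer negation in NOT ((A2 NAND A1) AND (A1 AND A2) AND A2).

NOT (A2 NAND A1) OR NOT (A1 AND A2) OR NOT A2
De Morgan's: NOT(AND of terms) = OR of negations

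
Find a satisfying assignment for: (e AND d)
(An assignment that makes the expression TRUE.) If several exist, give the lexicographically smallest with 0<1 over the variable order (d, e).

d=1, e=1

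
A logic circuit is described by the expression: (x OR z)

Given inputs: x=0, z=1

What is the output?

Substituting: (0 OR 1)
= 1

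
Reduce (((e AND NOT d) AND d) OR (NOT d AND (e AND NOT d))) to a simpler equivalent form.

By distribution ((E AND v) OR (E AND NOT v) = E):
= (e AND NOT d)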